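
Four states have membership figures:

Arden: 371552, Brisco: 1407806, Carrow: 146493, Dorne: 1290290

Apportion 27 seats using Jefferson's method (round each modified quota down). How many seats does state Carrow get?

Standard divisor 3216141/27 ≈ 119116.333; standard quotas: Arden 3.119, Brisco 11.819, Carrow 1.230, Dorne 10.832.
Rounding down gives 3, 11, 1, 10 = 25 seats, so the divisor must be adjusted.
With modified divisor 112800: modified quotas Arden 3.294, Brisco 12.481, Carrow 1.299, Dorne 11.439.
Rounding down: Arden 3, Brisco 12, Carrow 1, Dorne 11 (total 27).
Carrow receives 1.

1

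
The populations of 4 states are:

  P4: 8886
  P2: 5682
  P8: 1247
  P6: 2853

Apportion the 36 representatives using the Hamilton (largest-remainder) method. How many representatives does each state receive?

Standard divisor: 18668 ÷ 36 ≈ 518.556.
Standard quotas: P4 17.1361, P2 10.9574, P8 2.4048, P6 5.5018.
Lower quotas: P4 17, P2 10, P8 2, P6 5 (sum 34, leaving 2 seats).
Remainders in descending order: P2 0.9574, P6 0.5018, P8 0.4048, P4 0.1361.
Largest remainders: P2, P6 receive the extra seats.

P4: 17; P2: 11; P8: 2; P6: 6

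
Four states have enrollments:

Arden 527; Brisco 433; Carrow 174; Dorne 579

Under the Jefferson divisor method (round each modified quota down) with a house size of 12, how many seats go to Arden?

Standard divisor 1713/12 ≈ 142.75; standard quotas: Arden 3.692, Brisco 3.033, Carrow 1.219, Dorne 4.056.
Rounding down gives 3, 3, 1, 4 = 11 seats, so the divisor must be adjusted.
With modified divisor 120: modified quotas Arden 4.392, Brisco 3.608, Carrow 1.450, Dorne 4.825.
Rounding down: Arden 4, Brisco 3, Carrow 1, Dorne 4 (total 12).
Arden receives 4.

4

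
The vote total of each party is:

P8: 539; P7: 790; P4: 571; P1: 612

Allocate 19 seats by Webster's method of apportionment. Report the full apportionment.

P8=4, P7=6, P4=4, P1=5

Standard divisor 2512/19 ≈ 132.211; standard quotas: P8 4.077, P7 5.975, P4 4.319, P1 4.629.
Rounding to the nearest integer gives P8 4, P7 6, P4 4, P1 5 — total 19, matching the house size, so no adjustment is needed.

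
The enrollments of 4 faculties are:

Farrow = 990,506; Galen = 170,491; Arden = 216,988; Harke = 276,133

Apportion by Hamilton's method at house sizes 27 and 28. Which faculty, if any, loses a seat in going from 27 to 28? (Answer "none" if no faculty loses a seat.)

Arden

At 27 seats: Farrow 16, Galen 3, Arden 4, Harke 4.
At 28 seats: Farrow 17, Galen 3, Arden 3, Harke 5.
Arden drops from 4 to 3.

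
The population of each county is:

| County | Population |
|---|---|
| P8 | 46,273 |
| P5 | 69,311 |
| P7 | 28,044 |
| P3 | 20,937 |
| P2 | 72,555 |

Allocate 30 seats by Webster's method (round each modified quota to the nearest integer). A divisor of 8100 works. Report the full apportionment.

With modified divisor 8100: modified quotas P8 5.713, P5 8.557, P7 3.462, P3 2.585, P2 8.957.
Rounding to the nearest integer: P8 6, P5 9, P7 3, P3 3, P2 9 (total 30).

P8: 6; P5: 9; P7: 3; P3: 3; P2: 9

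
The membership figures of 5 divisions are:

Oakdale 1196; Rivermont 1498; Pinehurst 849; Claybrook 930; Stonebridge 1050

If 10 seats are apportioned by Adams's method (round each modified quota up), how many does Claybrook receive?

Standard divisor 5523/10 ≈ 552.3; standard quotas: Oakdale 2.165, Rivermont 2.712, Pinehurst 1.537, Claybrook 1.684, Stonebridge 1.901.
Rounding up gives 3, 3, 2, 2, 2 = 12 seats, so the divisor must be adjusted.
With modified divisor 800: modified quotas Oakdale 1.495, Rivermont 1.873, Pinehurst 1.061, Claybrook 1.163, Stonebridge 1.312.
Rounding up: Oakdale 2, Rivermont 2, Pinehurst 2, Claybrook 2, Stonebridge 2 (total 10).
Claybrook receives 2.

2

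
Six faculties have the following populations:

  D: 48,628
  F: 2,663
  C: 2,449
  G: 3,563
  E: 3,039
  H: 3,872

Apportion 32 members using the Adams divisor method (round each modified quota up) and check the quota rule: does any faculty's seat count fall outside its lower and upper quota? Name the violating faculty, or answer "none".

D

Standard quotas: D 24.233, F 1.327, C 1.220, G 1.776, E 1.514, H 1.930.
Adams allocation: D 22, F 2, C 2, G 2, E 2, H 2.
D has quota 24.233 (lower 24, upper 25) but receives 22 — outside the quota interval.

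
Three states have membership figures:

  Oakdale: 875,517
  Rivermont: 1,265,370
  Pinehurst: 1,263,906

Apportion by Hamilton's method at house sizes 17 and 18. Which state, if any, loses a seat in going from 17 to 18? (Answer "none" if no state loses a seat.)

At 17 seats: Oakdale 5, Rivermont 6, Pinehurst 6.
At 18 seats: Oakdale 4, Rivermont 7, Pinehurst 7.
Oakdale drops from 5 to 4.

Oakdale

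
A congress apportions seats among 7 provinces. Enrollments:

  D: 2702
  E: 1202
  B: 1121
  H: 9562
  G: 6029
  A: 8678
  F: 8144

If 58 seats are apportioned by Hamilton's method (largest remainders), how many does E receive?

2

Standard divisor: 37438 ÷ 58 ≈ 645.483.
Standard quotas: D 4.1860, E 1.8622, B 1.7367, H 14.8137, G 9.3403, A 13.4442, F 12.6169.
Lower quotas: D 4, E 1, B 1, H 14, G 9, A 13, F 12 (sum 54, leaving 4 seats).
Remainders in descending order: E 0.8622, H 0.8137, B 0.7367, F 0.6169, A 0.4442, G 0.3403, D 0.1860.
Largest remainders: E, H, B, F receive the extra seats.
E receives 2.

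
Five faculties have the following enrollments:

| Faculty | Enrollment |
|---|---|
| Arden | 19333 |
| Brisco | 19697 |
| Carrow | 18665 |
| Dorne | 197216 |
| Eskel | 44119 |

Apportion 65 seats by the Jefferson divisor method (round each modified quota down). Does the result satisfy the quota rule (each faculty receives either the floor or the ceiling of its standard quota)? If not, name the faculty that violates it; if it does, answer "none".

Dorne

Standard quotas: Arden 4.202, Brisco 4.282, Carrow 4.057, Dorne 42.869, Eskel 9.590.
Jefferson allocation: Arden 4, Brisco 4, Carrow 4, Dorne 44, Eskel 9.
Dorne has quota 42.869 (lower 42, upper 43) but receives 44 — outside the quota interval.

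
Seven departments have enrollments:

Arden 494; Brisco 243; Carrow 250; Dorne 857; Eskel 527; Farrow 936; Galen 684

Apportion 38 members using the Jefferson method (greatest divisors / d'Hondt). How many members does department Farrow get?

Standard divisor 3991/38 ≈ 105.026; standard quotas: Arden 4.704, Brisco 2.314, Carrow 2.380, Dorne 8.160, Eskel 5.018, Farrow 8.912, Galen 6.513.
Rounding down gives 4, 2, 2, 8, 5, 8, 6 = 35 seats, so the divisor must be adjusted.
With modified divisor 96: modified quotas Arden 5.146, Brisco 2.531, Carrow 2.604, Dorne 8.927, Eskel 5.490, Farrow 9.750, Galen 7.125.
Rounding down: Arden 5, Brisco 2, Carrow 2, Dorne 8, Eskel 5, Farrow 9, Galen 7 (total 38).
Farrow receives 9.

9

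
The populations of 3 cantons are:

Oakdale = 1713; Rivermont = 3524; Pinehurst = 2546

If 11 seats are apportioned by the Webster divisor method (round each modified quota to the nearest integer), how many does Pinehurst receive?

4

Standard divisor 7783/11 ≈ 707.545; standard quotas: Oakdale 2.421, Rivermont 4.981, Pinehurst 3.598.
Rounding to the nearest integer gives Oakdale 2, Rivermont 5, Pinehurst 4 — total 11, matching the house size, so no adjustment is needed.
Pinehurst receives 4.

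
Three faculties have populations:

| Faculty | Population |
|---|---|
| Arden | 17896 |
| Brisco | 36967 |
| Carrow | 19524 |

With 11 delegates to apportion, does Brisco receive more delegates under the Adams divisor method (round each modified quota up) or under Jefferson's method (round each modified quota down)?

Jefferson

Adams: Arden 3, Brisco 5, Carrow 3.
Jefferson: Arden 2, Brisco 6, Carrow 3.
Brisco gets 5 under Adams and 6 under Jefferson.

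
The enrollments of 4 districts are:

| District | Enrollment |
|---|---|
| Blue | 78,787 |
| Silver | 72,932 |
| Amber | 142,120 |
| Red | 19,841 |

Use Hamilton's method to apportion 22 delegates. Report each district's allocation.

Blue 6; Silver 5; Amber 10; Red 1

Total 313680; standard divisor 313680/22 ≈ 14258.182.
Standard quotas: Blue 5.5257, Silver 5.1151, Amber 9.9676, Red 1.3916.
Lower quotas: Blue 5, Silver 5, Amber 9, Red 1 (sum 20, leaving 2 seats).
Remainders in descending order: Amber 0.9676, Blue 0.5257, Red 0.3916, Silver 0.1151.
Largest remainders: Amber, Blue receive the extra seats.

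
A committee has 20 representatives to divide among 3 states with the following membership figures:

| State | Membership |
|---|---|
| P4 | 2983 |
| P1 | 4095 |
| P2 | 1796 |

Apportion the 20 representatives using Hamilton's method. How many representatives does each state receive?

P4 7; P1 9; P2 4

Standard divisor: 8874 ÷ 20 ≈ 443.7.
Standard quotas: P4 6.723, P1 9.229, P2 4.048.
Lower quotas: P4 6, P1 9, P2 4 (sum 19, leaving 1 seat).
Remainders in descending order: P4 0.723, P1 0.229, P2 0.048.
The surplus seat goes to P4.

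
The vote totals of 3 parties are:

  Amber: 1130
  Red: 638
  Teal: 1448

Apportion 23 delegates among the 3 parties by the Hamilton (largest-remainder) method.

Amber 8; Red 5; Teal 10

Total 3216; standard divisor 3216/23 ≈ 139.826.
Standard quotas: Amber 8.081, Red 4.563, Teal 10.356.
Lower quotas: Amber 8, Red 4, Teal 10 (sum 22, leaving 1 seat).
Remainders in descending order: Red 0.563, Teal 0.356, Amber 0.081.
Largest remainder: Red receives the extra seat.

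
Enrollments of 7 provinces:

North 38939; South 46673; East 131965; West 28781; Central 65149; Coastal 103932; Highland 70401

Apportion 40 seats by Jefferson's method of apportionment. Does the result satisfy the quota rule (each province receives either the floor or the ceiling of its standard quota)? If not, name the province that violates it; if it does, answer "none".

Standard quotas: North 3.206, South 3.843, East 10.865, West 2.370, Central 5.364, Coastal 8.557, Highland 5.796.
Jefferson allocation: North 3, South 4, East 11, West 2, Central 5, Coastal 9, Highland 6.
Every allocation lies between the lower and upper quota.

none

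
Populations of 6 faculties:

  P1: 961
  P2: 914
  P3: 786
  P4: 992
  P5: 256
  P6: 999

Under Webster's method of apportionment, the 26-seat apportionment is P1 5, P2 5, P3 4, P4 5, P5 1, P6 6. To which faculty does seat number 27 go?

Priority for the next seat is population ÷ (current seats + 0.5).
Priorities: P1 174.727, P2 166.182, P3 174.667, P4 180.364, P5 170.667, P6 153.692.
Highest priority: P4.

P4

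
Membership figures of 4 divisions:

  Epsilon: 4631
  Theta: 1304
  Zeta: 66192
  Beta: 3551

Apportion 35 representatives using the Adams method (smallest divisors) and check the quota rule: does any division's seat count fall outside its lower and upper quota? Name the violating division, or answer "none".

Standard quotas: Epsilon 2.142, Theta 0.603, Zeta 30.613, Beta 1.642.
Adams allocation: Epsilon 3, Theta 1, Zeta 29, Beta 2.
Zeta has quota 30.613 (lower 30, upper 31) but receives 29 — outside the quota interval.

Zeta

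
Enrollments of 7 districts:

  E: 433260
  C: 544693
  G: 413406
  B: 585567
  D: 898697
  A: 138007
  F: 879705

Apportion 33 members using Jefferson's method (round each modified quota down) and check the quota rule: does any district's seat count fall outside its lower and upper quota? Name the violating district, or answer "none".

Standard quotas: E 3.672, C 4.617, G 3.504, B 4.963, D 7.617, A 1.170, F 7.456.
Jefferson allocation: E 3, C 5, G 3, B 5, D 8, A 1, F 8.
Every allocation lies between the lower and upper quota.

none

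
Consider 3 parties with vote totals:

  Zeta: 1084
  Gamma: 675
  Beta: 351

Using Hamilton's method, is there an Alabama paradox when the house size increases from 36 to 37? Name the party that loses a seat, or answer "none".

none

At 36 seats: Zeta 18, Gamma 12, Beta 6.
At 37 seats: Zeta 19, Gamma 12, Beta 6.
No party's allocation decreased.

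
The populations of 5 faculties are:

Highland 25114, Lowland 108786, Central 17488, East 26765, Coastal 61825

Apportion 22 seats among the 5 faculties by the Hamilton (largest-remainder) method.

Highland=2; Lowland=10; Central=2; East=2; Coastal=6

The standard divisor is 239978/22 ≈ 10908.091.
Standard quotas: Highland 2.3023, Lowland 9.9730, Central 1.6032, East 2.4537, Coastal 5.6678.
Lower quotas: Highland 2, Lowland 9, Central 1, East 2, Coastal 5 (sum 19, leaving 3 seats).
Remainders in descending order: Lowland 0.9730, Coastal 0.6678, Central 0.6032, East 0.4537, Highland 0.3023.
The surplus seats go to Lowland, Coastal, Central.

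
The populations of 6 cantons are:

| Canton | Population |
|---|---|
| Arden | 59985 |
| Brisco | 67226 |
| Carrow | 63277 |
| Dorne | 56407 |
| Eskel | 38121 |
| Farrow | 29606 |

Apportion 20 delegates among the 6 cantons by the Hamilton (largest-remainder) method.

Total 314622; standard divisor 314622/20 ≈ 15731.1.
Standard quotas: Arden 3.8131, Brisco 4.2734, Carrow 4.0224, Dorne 3.5857, Eskel 2.4233, Farrow 1.8820.
Lower quotas: Arden 3, Brisco 4, Carrow 4, Dorne 3, Eskel 2, Farrow 1 (sum 17, leaving 3 seats).
Remainders in descending order: Farrow 0.8820, Arden 0.8131, Dorne 0.5857, Eskel 0.4233, Brisco 0.2734, Carrow 0.0224.
The surplus seats go to Farrow, Arden, Dorne.

Arden 4; Brisco 4; Carrow 4; Dorne 4; Eskel 2; Farrow 2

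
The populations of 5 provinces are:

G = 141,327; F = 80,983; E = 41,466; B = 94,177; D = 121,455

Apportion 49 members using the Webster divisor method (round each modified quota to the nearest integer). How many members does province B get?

10

Standard divisor 479408/49 ≈ 9783.837; standard quotas: G 14.445, F 8.277, E 4.238, B 9.626, D 12.414.
Rounding to the nearest integer gives 14, 8, 4, 10, 12 = 48 seats, so the divisor must be adjusted.
With modified divisor 9732: modified quotas G 14.522, F 8.321, E 4.261, B 9.677, D 12.480.
Rounding to the nearest integer: G 15, F 8, E 4, B 10, D 12 (total 49).
B receives 10.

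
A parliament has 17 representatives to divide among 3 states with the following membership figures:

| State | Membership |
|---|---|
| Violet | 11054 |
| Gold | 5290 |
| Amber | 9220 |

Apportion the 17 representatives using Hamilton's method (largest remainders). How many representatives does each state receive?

Violet=7, Gold=4, Amber=6

Standard divisor: 25564 ÷ 17 ≈ 1503.765.
Standard quotas: Violet 7.3509, Gold 3.5178, Amber 6.1313.
Lower quotas: Violet 7, Gold 3, Amber 6 (sum 16, leaving 1 seat).
Remainders in descending order: Gold 0.5178, Violet 0.3509, Amber 0.1313.
The surplus seat goes to Gold.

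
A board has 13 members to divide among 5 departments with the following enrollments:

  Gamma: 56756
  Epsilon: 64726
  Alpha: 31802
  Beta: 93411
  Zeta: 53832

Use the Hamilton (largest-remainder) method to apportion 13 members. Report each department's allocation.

Standard divisor: 300527 ÷ 13 ≈ 23117.462.
Standard quotas: Gamma 2.4551, Epsilon 2.7999, Alpha 1.3757, Beta 4.0407, Zeta 2.3286.
Lower quotas: Gamma 2, Epsilon 2, Alpha 1, Beta 4, Zeta 2 (sum 11, leaving 2 seats).
Remainders in descending order: Epsilon 0.7999, Gamma 0.4551, Alpha 0.3757, Zeta 0.3286, Beta 0.0407.
Largest remainders: Epsilon, Gamma receive the extra seats.

Gamma: 3, Epsilon: 3, Alpha: 1, Beta: 4, Zeta: 2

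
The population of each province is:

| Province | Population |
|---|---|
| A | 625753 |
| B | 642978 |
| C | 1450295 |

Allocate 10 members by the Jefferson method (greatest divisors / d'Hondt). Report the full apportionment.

A: 2, B: 2, C: 6

Standard divisor 2719026/10 ≈ 271902.6; standard quotas: A 2.301, B 2.365, C 5.334.
Rounding down gives 2, 2, 5 = 9 seats, so the divisor must be adjusted.
With modified divisor 228000: modified quotas A 2.745, B 2.820, C 6.361.
Rounding down: A 2, B 2, C 6 (total 10).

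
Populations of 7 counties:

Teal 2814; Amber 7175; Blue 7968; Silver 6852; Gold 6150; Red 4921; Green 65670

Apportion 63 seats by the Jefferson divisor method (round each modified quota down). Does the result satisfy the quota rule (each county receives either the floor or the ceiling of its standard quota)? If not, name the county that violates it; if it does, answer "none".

Green

Standard quotas: Teal 1.746, Amber 4.451, Blue 4.943, Silver 4.251, Gold 3.815, Red 3.053, Green 40.741.
Jefferson allocation: Teal 1, Amber 4, Blue 5, Silver 4, Gold 4, Red 3, Green 42.
Green has quota 40.741 (lower 40, upper 41) but receives 42 — outside the quota interval.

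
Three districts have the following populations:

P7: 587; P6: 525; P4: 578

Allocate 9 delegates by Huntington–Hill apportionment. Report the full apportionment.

P7 3, P6 3, P4 3

With divisor 192: modified quotas P7 3.057, P6 2.734, P4 3.010.
Geometric-mean thresholds: P7 √(3·4)=3.464, P6 √(2·3)=2.449, P4 √(3·4)=3.464.
Each quota rounded against its threshold gives P7 3, P6 3, P4 3 (total 9).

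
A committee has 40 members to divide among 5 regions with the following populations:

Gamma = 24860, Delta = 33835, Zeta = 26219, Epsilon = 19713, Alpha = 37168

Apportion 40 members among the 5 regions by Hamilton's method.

Gamma 7, Delta 10, Zeta 7, Epsilon 6, Alpha 10

Standard divisor: 141795 ÷ 40 ≈ 3544.875.
Standard quotas: Gamma 7.0129, Delta 9.5448, Zeta 7.3963, Epsilon 5.5610, Alpha 10.4850.
Lower quotas: Gamma 7, Delta 9, Zeta 7, Epsilon 5, Alpha 10 (sum 38, leaving 2 seats).
Remainders in descending order: Epsilon 0.5610, Delta 0.5448, Alpha 0.4850, Zeta 0.3963, Gamma 0.0129.
Largest remainders: Epsilon, Delta receive the extra seats.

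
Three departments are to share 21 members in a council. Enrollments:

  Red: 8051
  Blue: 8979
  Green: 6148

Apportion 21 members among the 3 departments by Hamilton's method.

Red: 7, Blue: 8, Green: 6

Standard divisor: 23178 ÷ 21 ≈ 1103.714.
Standard quotas: Red 7.2945, Blue 8.1353, Green 5.5703.
Lower quotas: Red 7, Blue 8, Green 5 (sum 20, leaving 1 seat).
Remainders in descending order: Green 0.5703, Red 0.2945, Blue 0.1353.
Largest remainder: Green receives the extra seat.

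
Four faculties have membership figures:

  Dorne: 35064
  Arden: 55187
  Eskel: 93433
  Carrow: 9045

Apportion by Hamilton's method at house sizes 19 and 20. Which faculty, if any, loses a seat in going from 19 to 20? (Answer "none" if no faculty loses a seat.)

At 19 seats: Dorne 4, Arden 5, Eskel 9, Carrow 1.
At 20 seats: Dorne 3, Arden 6, Eskel 10, Carrow 1.
Dorne drops from 4 to 3.

Dorne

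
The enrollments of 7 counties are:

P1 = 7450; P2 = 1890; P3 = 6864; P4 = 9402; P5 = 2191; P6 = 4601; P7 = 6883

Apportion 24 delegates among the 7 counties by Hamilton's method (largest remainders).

Standard divisor: 39281 ÷ 24 ≈ 1636.708.
Standard quotas: P1 4.5518, P2 1.1548, P3 4.1938, P4 5.7445, P5 1.3387, P6 2.8111, P7 4.2054.
Lower quotas: P1 4, P2 1, P3 4, P4 5, P5 1, P6 2, P7 4 (sum 21, leaving 3 seats).
Remainders in descending order: P6 0.8111, P4 0.7445, P1 0.5518, P5 0.3387, P7 0.2054, P3 0.1938, P2 0.1548.
Largest remainders: P6, P4, P1 receive the extra seats.

P1: 5, P2: 1, P3: 4, P4: 6, P5: 1, P6: 3, P7: 4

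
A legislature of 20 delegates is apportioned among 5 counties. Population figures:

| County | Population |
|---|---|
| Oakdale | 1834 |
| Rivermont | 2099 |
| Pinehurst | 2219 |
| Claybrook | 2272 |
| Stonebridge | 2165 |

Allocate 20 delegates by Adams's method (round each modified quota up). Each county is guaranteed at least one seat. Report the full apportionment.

Standard divisor 10589/20 ≈ 529.45; standard quotas: Oakdale 3.464, Rivermont 3.964, Pinehurst 4.191, Claybrook 4.291, Stonebridge 4.089.
Rounding up gives 4, 4, 5, 5, 5 = 23 seats, so the divisor must be adjusted.
With modified divisor 600: modified quotas Oakdale 3.057, Rivermont 3.498, Pinehurst 3.698, Claybrook 3.787, Stonebridge 3.608.
Rounding up: Oakdale 4, Rivermont 4, Pinehurst 4, Claybrook 4, Stonebridge 4 (total 20).

Oakdale=4; Rivermont=4; Pinehurst=4; Claybrook=4; Stonebridge=4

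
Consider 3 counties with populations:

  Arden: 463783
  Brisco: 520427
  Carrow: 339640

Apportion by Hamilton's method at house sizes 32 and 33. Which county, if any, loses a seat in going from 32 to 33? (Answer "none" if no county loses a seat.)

At 32 seats: Arden 11, Brisco 13, Carrow 8.
At 33 seats: Arden 12, Brisco 13, Carrow 8.
No county's allocation decreased.

none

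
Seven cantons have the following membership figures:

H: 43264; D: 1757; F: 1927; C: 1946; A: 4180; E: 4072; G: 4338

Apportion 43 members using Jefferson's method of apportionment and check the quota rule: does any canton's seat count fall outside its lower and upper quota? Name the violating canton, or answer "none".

none

Standard quotas: H 30.257, D 1.229, F 1.348, C 1.361, A 2.923, E 2.848, G 3.034.
Jefferson allocation: H 31, D 1, F 1, C 1, A 3, E 3, G 3.
Every allocation lies between the lower and upper quota.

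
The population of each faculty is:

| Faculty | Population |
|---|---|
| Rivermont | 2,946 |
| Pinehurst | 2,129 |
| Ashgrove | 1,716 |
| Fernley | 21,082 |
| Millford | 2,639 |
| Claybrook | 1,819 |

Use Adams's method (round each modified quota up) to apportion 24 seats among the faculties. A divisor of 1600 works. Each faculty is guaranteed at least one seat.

With modified divisor 1600: modified quotas Rivermont 1.841, Pinehurst 1.331, Ashgrove 1.073, Fernley 13.176, Millford 1.649, Claybrook 1.137.
Rounding up: Rivermont 2, Pinehurst 2, Ashgrove 2, Fernley 14, Millford 2, Claybrook 2 (total 24).

Rivermont 2, Pinehurst 2, Ashgrove 2, Fernley 14, Millford 2, Claybrook 2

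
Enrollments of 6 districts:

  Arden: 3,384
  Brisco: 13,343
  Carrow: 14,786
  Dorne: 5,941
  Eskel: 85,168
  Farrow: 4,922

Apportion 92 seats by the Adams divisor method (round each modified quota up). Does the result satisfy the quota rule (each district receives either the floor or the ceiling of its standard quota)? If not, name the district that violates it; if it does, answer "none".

Standard quotas: Arden 2.441, Brisco 9.625, Carrow 10.665, Dorne 4.285, Eskel 61.433, Farrow 3.550.
Adams allocation: Arden 3, Brisco 10, Carrow 11, Dorne 5, Eskel 59, Farrow 4.
Eskel has quota 61.433 (lower 61, upper 62) but receives 59 — outside the quota interval.

Eskel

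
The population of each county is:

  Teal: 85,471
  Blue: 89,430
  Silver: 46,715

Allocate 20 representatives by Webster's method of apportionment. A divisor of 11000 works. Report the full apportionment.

Teal 8, Blue 8, Silver 4

With modified divisor 11000: modified quotas Teal 7.770, Blue 8.130, Silver 4.247.
Rounding to the nearest integer: Teal 8, Blue 8, Silver 4 (total 20).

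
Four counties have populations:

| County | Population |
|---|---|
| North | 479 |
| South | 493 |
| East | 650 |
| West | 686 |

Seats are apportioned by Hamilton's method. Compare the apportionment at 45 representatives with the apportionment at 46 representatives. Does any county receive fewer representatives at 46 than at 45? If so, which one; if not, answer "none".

At 45 seats: North 9, South 10, East 13, West 13.
At 46 seats: North 9, South 10, East 13, West 14.
No county's allocation decreased.

none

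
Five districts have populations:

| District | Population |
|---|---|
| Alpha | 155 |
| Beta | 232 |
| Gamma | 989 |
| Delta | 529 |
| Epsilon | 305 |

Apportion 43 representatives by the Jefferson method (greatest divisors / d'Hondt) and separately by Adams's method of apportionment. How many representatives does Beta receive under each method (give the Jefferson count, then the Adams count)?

Jefferson: Alpha 3, Beta 4, Gamma 20, Delta 10, Epsilon 6.
Adams: Alpha 3, Beta 5, Gamma 19, Delta 10, Epsilon 6.
Beta gets 4 under Jefferson and 5 under Adams.

4 and 5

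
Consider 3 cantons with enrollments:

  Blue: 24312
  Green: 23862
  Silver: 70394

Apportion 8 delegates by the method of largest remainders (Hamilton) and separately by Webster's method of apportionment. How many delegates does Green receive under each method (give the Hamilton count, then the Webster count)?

Hamilton: Blue 2, Green 1, Silver 5.
Webster: Blue 2, Green 2, Silver 4.
Green gets 1 under Hamilton and 2 under Webster.

1 and 2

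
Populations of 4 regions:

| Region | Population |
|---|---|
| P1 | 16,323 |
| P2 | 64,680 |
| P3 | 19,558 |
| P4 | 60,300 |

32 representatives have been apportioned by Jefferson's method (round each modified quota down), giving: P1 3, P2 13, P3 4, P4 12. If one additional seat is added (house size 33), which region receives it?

P4

Priority for the next seat is population ÷ (current seats + 1).
Priorities: P1 4080.750, P2 4620.000, P3 3911.600, P4 4638.462.
Highest priority: P4.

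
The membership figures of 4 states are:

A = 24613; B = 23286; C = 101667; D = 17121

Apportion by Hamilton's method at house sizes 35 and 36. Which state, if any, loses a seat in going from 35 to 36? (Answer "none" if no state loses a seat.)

none

At 35 seats: A 5, B 5, C 21, D 4.
At 36 seats: A 5, B 5, C 22, D 4.
No state's allocation decreased.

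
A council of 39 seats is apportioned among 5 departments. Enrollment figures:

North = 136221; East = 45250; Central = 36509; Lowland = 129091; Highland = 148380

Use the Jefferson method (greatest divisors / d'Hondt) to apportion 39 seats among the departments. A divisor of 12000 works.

With modified divisor 12000: modified quotas North 11.352, East 3.771, Central 3.042, Lowland 10.758, Highland 12.365.
Rounding down: North 11, East 3, Central 3, Lowland 10, Highland 12 (total 39).

North: 11; East: 3; Central: 3; Lowland: 10; Highland: 12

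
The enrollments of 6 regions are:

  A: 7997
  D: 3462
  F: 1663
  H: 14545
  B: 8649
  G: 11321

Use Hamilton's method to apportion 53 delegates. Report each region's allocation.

The standard divisor is 47637/53 ≈ 898.811.
Standard quotas: A 8.8973, D 3.8518, F 1.8502, H 16.1825, B 9.6227, G 12.5955.
Lower quotas: A 8, D 3, F 1, H 16, B 9, G 12 (sum 49, leaving 4 seats).
Remainders in descending order: A 0.8973, D 0.8518, F 0.8502, B 0.6227, G 0.5955, H 0.1825.
Largest remainders: A, D, F, B receive the extra seats.

A 9; D 4; F 2; H 16; B 10; G 12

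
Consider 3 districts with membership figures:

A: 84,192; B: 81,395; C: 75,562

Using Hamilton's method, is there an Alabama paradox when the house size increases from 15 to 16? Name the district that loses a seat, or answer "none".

none

At 15 seats: A 5, B 5, C 5.
At 16 seats: A 6, B 5, C 5.
No district's allocation decreased.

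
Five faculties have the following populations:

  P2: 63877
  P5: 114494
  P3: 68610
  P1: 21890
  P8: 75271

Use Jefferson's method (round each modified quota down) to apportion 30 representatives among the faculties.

P2=5; P5=10; P3=6; P1=2; P8=7

Standard divisor 344142/30 ≈ 11471.4; standard quotas: P2 5.568, P5 9.981, P3 5.981, P1 1.908, P8 6.562.
Rounding down gives 5, 9, 5, 1, 6 = 26 seats, so the divisor must be adjusted.
With modified divisor 10700: modified quotas P2 5.970, P5 10.700, P3 6.412, P1 2.046, P8 7.035.
Rounding down: P2 5, P5 10, P3 6, P1 2, P8 7 (total 30).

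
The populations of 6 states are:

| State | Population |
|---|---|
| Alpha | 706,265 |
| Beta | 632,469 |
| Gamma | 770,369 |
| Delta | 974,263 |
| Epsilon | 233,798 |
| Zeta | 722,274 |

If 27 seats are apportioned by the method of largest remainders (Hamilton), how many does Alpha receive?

Standard divisor: 4039438 ÷ 27 ≈ 149608.815.
Standard quotas: Alpha 4.7207, Beta 4.2275, Gamma 5.1492, Delta 6.5121, Epsilon 1.5627, Zeta 4.8278.
Lower quotas: Alpha 4, Beta 4, Gamma 5, Delta 6, Epsilon 1, Zeta 4 (sum 24, leaving 3 seats).
Remainders in descending order: Zeta 0.8278, Alpha 0.7207, Epsilon 0.5627, Delta 0.5121, Beta 0.2275, Gamma 0.1492.
The surplus seats go to Zeta, Alpha, Epsilon.
Alpha receives 5.

5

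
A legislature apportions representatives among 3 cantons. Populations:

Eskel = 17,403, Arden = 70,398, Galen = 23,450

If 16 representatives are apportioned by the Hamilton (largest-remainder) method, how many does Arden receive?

Standard divisor: 111251 ÷ 16 ≈ 6953.188.
Standard quotas: Eskel 2.5029, Arden 10.1246, Galen 3.3726.
Lower quotas: Eskel 2, Arden 10, Galen 3 (sum 15, leaving 1 seat).
Remainders in descending order: Eskel 0.5029, Galen 0.3726, Arden 0.1246.
The surplus seat goes to Eskel.
Arden receives 10.

10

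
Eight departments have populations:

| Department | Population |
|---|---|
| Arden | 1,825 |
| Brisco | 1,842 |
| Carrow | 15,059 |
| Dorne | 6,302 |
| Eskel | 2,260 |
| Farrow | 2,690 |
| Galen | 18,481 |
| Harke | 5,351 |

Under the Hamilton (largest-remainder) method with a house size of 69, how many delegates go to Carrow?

Standard divisor: 53810 ÷ 69 ≈ 779.855.
Standard quotas: Arden 2.3402, Brisco 2.3620, Carrow 19.3100, Dorne 8.0810, Eskel 2.8980, Farrow 3.4494, Galen 23.6980, Harke 6.8615.
Lower quotas: Arden 2, Brisco 2, Carrow 19, Dorne 8, Eskel 2, Farrow 3, Galen 23, Harke 6 (sum 65, leaving 4 seats).
Remainders in descending order: Eskel 0.8980, Harke 0.8615, Galen 0.6980, Farrow 0.4494, Brisco 0.3620, Arden 0.3402, Carrow 0.3100, Dorne 0.0810.
Largest remainders: Eskel, Harke, Galen, Farrow receive the extra seats.
Carrow receives 19.

19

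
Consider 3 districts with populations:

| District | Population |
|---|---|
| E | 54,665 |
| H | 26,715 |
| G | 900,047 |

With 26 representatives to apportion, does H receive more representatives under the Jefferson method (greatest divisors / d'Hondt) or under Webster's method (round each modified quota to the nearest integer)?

Jefferson: E 1, H 0, G 25.
Webster: E 1, H 1, G 24.
H gets 0 under Jefferson and 1 under Webster.

Webster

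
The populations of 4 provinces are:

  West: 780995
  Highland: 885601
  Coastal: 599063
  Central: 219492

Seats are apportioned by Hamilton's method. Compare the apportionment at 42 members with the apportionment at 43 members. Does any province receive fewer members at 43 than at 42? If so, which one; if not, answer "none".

At 42 seats: West 13, Highland 15, Coastal 10, Central 4.
At 43 seats: West 14, Highland 15, Coastal 10, Central 4.
No province's allocation decreased.

none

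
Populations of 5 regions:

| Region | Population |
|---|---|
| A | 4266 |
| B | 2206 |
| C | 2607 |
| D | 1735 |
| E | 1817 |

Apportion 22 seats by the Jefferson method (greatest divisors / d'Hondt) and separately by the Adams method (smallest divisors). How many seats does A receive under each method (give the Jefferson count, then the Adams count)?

Jefferson: A 8, B 4, C 4, D 3, E 3.
Adams: A 7, B 4, C 5, D 3, E 3.
A gets 8 under Jefferson and 7 under Adams.

8 and 7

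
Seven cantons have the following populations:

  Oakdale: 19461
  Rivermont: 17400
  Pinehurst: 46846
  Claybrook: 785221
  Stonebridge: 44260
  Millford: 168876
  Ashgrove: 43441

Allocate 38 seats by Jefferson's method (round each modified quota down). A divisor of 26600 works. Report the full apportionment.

Oakdale: 0; Rivermont: 0; Pinehurst: 1; Claybrook: 29; Stonebridge: 1; Millford: 6; Ashgrove: 1

With modified divisor 26600: modified quotas Oakdale 0.732, Rivermont 0.654, Pinehurst 1.761, Claybrook 29.520, Stonebridge 1.664, Millford 6.349, Ashgrove 1.633.
Rounding down: Oakdale 0, Rivermont 0, Pinehurst 1, Claybrook 29, Stonebridge 1, Millford 6, Ashgrove 1 (total 38).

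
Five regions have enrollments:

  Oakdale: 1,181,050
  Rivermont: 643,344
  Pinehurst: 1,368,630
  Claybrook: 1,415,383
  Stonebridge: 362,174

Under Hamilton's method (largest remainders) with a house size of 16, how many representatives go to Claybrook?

5

The standard divisor is 4970581/16 ≈ 310661.312.
Standard quotas: Oakdale 3.8017, Rivermont 2.0709, Pinehurst 4.4055, Claybrook 4.5560, Stonebridge 1.1658.
Lower quotas: Oakdale 3, Rivermont 2, Pinehurst 4, Claybrook 4, Stonebridge 1 (sum 14, leaving 2 seats).
Remainders in descending order: Oakdale 0.8017, Claybrook 0.5560, Pinehurst 0.4055, Stonebridge 0.1658, Rivermont 0.0709.
Largest remainders: Oakdale, Claybrook receive the extra seats.
Claybrook receives 5.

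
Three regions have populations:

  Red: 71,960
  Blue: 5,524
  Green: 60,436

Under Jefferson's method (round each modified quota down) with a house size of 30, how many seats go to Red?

16

Standard divisor 137920/30 ≈ 4597.333; standard quotas: Red 15.653, Blue 1.202, Green 13.146.
Rounding down gives 15, 1, 13 = 29 seats, so the divisor must be adjusted.
With modified divisor 4400: modified quotas Red 16.355, Blue 1.255, Green 13.735.
Rounding down: Red 16, Blue 1, Green 13 (total 30).
Red receives 16.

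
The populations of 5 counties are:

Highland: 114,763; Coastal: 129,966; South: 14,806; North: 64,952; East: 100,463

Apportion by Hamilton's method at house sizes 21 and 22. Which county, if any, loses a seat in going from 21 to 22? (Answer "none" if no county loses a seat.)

none

At 21 seats: Highland 6, Coastal 6, South 1, North 3, East 5.
At 22 seats: Highland 6, Coastal 7, South 1, North 3, East 5.
No county's allocation decreased.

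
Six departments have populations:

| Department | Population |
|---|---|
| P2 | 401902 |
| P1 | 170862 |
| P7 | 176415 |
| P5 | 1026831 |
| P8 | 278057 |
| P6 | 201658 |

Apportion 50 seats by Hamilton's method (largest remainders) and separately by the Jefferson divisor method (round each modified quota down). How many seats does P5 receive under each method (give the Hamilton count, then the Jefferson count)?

23 and 24

Hamilton: P2 9, P1 4, P7 4, P5 23, P8 6, P6 4.
Jefferson: P2 9, P1 3, P7 4, P5 24, P8 6, P6 4.
P5 gets 23 under Hamilton and 24 under Jefferson.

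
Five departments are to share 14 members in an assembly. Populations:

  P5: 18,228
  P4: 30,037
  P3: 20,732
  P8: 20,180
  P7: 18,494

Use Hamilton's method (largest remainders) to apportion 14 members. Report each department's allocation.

Total 107671; standard divisor 107671/14 ≈ 7690.786.
Standard quotas: P5 2.3701, P4 3.9056, P3 2.6957, P8 2.6239, P7 2.4047.
Lower quotas: P5 2, P4 3, P3 2, P8 2, P7 2 (sum 11, leaving 3 seats).
Remainders in descending order: P4 0.9056, P3 0.6957, P8 0.6239, P7 0.4047, P5 0.3701.
Largest remainders: P4, P3, P8 receive the extra seats.

P5 2, P4 4, P3 3, P8 3, P7 2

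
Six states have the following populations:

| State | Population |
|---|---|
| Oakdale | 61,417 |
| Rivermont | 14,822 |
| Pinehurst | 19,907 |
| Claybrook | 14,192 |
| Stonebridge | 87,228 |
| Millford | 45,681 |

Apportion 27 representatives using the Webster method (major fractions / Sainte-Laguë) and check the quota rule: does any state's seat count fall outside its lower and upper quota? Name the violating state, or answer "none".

Standard quotas: Oakdale 6.817, Rivermont 1.645, Pinehurst 2.210, Claybrook 1.575, Stonebridge 9.682, Millford 5.071.
Webster allocation: Oakdale 7, Rivermont 2, Pinehurst 2, Claybrook 2, Stonebridge 9, Millford 5.
Every allocation lies between the lower and upper quota.

none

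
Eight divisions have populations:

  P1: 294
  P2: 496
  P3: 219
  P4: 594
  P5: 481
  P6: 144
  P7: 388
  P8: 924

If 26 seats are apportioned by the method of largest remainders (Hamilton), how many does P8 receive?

7

The standard divisor is 3540/26 ≈ 136.154.
Standard quotas: P1 2.159, P2 3.643, P3 1.608, P4 4.363, P5 3.533, P6 1.058, P7 2.850, P8 6.786.
Lower quotas: P1 2, P2 3, P3 1, P4 4, P5 3, P6 1, P7 2, P8 6 (sum 22, leaving 4 seats).
Remainders in descending order: P7 0.850, P8 0.786, P2 0.643, P3 0.608, P5 0.533, P4 0.363, P1 0.159, P6 0.058.
The surplus seats go to P7, P8, P2, P3.
P8 receives 7.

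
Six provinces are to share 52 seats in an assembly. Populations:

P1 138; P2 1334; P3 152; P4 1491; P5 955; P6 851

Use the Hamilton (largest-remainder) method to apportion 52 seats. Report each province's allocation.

P1: 1, P2: 14, P3: 2, P4: 16, P5: 10, P6: 9

Standard divisor: 4921 ÷ 52 ≈ 94.635.
Standard quotas: P1 1.458, P2 14.096, P3 1.606, P4 15.755, P5 10.091, P6 8.992.
Lower quotas: P1 1, P2 14, P3 1, P4 15, P5 10, P6 8 (sum 49, leaving 3 seats).
Remainders in descending order: P6 0.992, P4 0.755, P3 0.606, P1 0.458, P2 0.096, P5 0.091.
Largest remainders: P6, P4, P3 receive the extra seats.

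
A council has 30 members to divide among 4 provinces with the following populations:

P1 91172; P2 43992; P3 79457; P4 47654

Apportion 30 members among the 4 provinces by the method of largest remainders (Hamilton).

P1 10, P2 5, P3 9, P4 6

Total 262275; standard divisor 262275/30 ≈ 8742.5.
Standard quotas: P1 10.4286, P2 5.0320, P3 9.0886, P4 5.4508.
Lower quotas: P1 10, P2 5, P3 9, P4 5 (sum 29, leaving 1 seat).
Remainders in descending order: P4 0.4508, P1 0.4286, P3 0.0886, P2 0.0320.
The surplus seat goes to P4.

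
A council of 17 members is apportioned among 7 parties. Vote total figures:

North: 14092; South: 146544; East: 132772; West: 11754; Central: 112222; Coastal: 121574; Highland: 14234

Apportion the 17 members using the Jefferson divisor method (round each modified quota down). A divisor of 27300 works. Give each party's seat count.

With modified divisor 27300: modified quotas North 0.516, South 5.368, East 4.863, West 0.431, Central 4.111, Coastal 4.453, Highland 0.521.
Rounding down: North 0, South 5, East 4, West 0, Central 4, Coastal 4, Highland 0 (total 17).

North 0, South 5, East 4, West 0, Central 4, Coastal 4, Highland 0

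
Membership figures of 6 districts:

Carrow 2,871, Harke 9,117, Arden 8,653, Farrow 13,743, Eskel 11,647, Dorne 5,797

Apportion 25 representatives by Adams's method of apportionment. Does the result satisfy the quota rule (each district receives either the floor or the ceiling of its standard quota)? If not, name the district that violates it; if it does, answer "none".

none

Standard quotas: Carrow 1.385, Harke 4.398, Arden 4.174, Farrow 6.629, Eskel 5.618, Dorne 2.796.
Adams allocation: Carrow 2, Harke 4, Arden 4, Farrow 6, Eskel 6, Dorne 3.
Every allocation lies between the lower and upper quota.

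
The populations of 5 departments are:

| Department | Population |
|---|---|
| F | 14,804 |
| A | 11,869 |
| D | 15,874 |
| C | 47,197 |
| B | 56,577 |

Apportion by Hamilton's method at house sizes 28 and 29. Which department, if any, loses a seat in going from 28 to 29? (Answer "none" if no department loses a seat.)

none

At 28 seats: F 3, A 2, D 3, C 9, B 11.
At 29 seats: F 3, A 2, D 3, C 10, B 11.
No department's allocation decreased.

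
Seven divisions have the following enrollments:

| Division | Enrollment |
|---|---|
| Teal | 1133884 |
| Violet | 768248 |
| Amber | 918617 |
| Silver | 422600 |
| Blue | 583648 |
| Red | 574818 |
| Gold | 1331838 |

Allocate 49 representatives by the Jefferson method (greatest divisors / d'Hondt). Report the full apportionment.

Standard divisor 5733653/49 ≈ 117013.327; standard quotas: Teal 9.690, Violet 6.565, Amber 7.851, Silver 3.612, Blue 4.988, Red 4.912, Gold 11.382.
Rounding down gives 9, 6, 7, 3, 4, 4, 11 = 44 seats, so the divisor must be adjusted.
With modified divisor 110400: modified quotas Teal 10.271, Violet 6.959, Amber 8.321, Silver 3.828, Blue 5.287, Red 5.207, Gold 12.064.
Rounding down: Teal 10, Violet 6, Amber 8, Silver 3, Blue 5, Red 5, Gold 12 (total 49).

Teal: 10, Violet: 6, Amber: 8, Silver: 3, Blue: 5, Red: 5, Gold: 12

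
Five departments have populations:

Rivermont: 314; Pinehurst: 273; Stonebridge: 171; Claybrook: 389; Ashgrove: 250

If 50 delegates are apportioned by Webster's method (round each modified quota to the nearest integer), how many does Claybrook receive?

14

Standard divisor 1397/50 ≈ 27.94; standard quotas: Rivermont 11.238, Pinehurst 9.771, Stonebridge 6.120, Claybrook 13.923, Ashgrove 8.948.
Rounding to the nearest integer gives Rivermont 11, Pinehurst 10, Stonebridge 6, Claybrook 14, Ashgrove 9 — total 50, matching the house size, so no adjustment is needed.
Claybrook receives 14.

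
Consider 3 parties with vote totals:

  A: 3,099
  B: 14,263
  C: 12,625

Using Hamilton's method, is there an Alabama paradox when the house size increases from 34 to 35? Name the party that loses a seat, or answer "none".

At 34 seats: A 4, B 16, C 14.
At 35 seats: A 3, B 17, C 15.
A drops from 4 to 3.

A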